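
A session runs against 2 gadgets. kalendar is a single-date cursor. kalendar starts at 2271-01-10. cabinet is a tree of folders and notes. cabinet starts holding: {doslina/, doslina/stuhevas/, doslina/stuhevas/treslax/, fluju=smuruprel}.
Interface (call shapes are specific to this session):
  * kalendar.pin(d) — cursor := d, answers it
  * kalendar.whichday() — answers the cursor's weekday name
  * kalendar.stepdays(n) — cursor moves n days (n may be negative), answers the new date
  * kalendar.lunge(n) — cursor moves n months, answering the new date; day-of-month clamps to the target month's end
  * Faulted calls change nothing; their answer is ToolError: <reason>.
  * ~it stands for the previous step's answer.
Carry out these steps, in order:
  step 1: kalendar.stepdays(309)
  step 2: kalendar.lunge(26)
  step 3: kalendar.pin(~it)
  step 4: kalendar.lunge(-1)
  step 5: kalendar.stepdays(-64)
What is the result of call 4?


Next I call kalendar.stepdays passing n: 309, — result: 2271-11-15.
Then kalendar.lunge passing n: 26, and get 2274-01-15.
I call kalendar.pin passing d: ~it: 2274-01-15.
Then kalendar.lunge passing n: -1, and see 2273-12-15.
Using kalendar.stepdays passing n: -64, — result: 2273-10-12.

Answer: 2273-12-15


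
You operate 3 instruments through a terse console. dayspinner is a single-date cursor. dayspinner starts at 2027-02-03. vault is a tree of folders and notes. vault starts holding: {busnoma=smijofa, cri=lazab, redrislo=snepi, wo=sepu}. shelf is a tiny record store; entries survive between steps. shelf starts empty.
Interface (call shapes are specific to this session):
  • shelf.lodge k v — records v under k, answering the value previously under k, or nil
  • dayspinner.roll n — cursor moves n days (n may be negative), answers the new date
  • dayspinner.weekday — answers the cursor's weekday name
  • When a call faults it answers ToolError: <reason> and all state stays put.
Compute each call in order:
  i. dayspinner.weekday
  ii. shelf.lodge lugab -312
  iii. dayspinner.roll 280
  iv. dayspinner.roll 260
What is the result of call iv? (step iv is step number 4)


-> weekday()
<- Wednesday
-> lodge(k: lugab, v: -312)
<- nil
-> roll(n: 280)
<- 2027-11-10
-> roll(n: 260)
<- 2028-07-27

Answer: 2028-07-27


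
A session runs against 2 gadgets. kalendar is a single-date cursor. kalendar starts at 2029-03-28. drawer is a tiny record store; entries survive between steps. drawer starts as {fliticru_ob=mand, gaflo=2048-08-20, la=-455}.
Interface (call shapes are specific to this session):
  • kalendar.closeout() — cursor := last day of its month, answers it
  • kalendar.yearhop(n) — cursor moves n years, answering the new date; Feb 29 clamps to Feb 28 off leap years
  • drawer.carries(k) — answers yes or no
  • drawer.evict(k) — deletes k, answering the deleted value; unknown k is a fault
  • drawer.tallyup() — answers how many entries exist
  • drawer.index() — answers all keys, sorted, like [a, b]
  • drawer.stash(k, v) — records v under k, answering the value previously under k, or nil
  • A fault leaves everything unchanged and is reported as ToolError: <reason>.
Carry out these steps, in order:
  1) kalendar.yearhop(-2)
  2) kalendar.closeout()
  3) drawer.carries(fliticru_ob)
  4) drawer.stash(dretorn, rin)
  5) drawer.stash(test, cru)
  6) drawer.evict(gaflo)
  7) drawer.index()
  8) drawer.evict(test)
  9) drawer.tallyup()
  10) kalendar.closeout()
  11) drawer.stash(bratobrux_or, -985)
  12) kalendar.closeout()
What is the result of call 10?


==> kalendar.yearhop(n='-2')
<== 2027-03-28
==> kalendar.closeout()
<== 2027-03-31
==> drawer.carries(k='fliticru_ob')
<== yes
==> drawer.stash(k='dretorn', v='rin')
<== nil
==> drawer.stash(k='test', v='cru')
<== nil
==> drawer.evict(k='gaflo')
<== 2048-08-20
==> drawer.index()
<== [dretorn, fliticru_ob, la, test]
==> drawer.evict(k='test')
<== cru
==> drawer.tallyup()
<== 3
==> kalendar.closeout()
<== 2027-03-31
==> drawer.stash(k='bratobrux_or', v='-985')
<== nil
==> kalendar.closeout()
<== 2027-03-31

Answer: 2027-03-31


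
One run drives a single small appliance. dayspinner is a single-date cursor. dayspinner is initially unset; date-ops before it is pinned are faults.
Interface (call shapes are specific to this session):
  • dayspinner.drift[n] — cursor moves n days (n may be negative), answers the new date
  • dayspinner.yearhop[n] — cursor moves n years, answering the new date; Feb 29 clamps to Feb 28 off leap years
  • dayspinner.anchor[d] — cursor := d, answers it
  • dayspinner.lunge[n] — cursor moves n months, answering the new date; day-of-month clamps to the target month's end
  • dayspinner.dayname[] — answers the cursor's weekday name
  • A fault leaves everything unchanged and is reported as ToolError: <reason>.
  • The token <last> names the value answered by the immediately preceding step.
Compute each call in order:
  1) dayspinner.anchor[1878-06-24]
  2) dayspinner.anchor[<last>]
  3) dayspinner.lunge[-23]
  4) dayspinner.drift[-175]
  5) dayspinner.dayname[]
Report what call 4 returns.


Answer: 1876-01-31

Derivation:
·→ dayspinner.anchor(1878-06-24)
·← 1878-06-24
·→ dayspinner.anchor(<last>)
·← 1878-06-24
·→ dayspinner.lunge(-23)
·← 1876-07-24
·→ dayspinner.drift(-175)
·← 1876-01-31
·→ dayspinner.dayname()
·← Monday


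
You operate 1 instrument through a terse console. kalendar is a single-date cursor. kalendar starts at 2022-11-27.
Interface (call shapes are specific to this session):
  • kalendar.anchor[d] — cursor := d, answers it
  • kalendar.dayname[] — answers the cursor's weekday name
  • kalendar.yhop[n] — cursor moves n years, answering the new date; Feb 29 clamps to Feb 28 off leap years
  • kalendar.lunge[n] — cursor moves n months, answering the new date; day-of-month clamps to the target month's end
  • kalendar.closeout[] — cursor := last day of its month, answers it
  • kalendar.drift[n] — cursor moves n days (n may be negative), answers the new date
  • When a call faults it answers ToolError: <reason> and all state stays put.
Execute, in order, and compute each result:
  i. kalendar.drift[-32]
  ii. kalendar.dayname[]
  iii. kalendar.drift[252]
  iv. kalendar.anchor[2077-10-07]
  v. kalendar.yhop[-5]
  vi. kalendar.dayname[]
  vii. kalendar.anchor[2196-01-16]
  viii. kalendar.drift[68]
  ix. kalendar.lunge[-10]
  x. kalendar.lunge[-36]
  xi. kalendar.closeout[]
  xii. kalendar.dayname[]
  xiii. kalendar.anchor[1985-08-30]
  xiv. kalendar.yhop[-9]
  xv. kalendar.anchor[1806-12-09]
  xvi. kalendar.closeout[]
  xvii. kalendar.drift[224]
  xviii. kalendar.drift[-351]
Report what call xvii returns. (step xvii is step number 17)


Answer: 1807-08-12

Derivation:
==> kalendar.drift(n='-32')
<== 2022-10-26
==> kalendar.dayname()
<== Wednesday
==> kalendar.drift(n='252')
<== 2023-07-05
==> kalendar.anchor(d='2077-10-07')
<== 2077-10-07
==> kalendar.yhop(n='-5')
<== 2072-10-07
==> kalendar.dayname()
<== Friday
==> kalendar.anchor(d='2196-01-16')
<== 2196-01-16
==> kalendar.drift(n='68')
<== 2196-03-24
==> kalendar.lunge(n='-10')
<== 2195-05-24
==> kalendar.lunge(n='-36')
<== 2192-05-24
==> kalendar.closeout()
<== 2192-05-31
==> kalendar.dayname()
<== Thursday
==> kalendar.anchor(d='1985-08-30')
<== 1985-08-30
==> kalendar.yhop(n='-9')
<== 1976-08-30
==> kalendar.anchor(d='1806-12-09')
<== 1806-12-09
==> kalendar.closeout()
<== 1806-12-31
==> kalendar.drift(n='224')
<== 1807-08-12
==> kalendar.drift(n='-351')
<== 1806-08-26


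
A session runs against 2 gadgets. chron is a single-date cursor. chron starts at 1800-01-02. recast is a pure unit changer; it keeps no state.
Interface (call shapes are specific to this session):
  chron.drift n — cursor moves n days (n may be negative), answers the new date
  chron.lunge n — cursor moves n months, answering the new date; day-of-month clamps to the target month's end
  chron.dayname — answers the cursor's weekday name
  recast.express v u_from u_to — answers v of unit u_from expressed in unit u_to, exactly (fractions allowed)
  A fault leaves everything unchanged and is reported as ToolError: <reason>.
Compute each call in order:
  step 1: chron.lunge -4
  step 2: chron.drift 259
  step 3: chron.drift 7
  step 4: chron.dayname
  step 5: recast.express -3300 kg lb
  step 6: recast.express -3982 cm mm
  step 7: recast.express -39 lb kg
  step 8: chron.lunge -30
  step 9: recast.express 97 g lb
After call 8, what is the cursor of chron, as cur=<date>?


;; chron.lunge(-4) => 1799-09-02
;; chron.drift(259) => 1800-05-19
;; chron.drift(7) => 1800-05-26
;; chron.dayname() => Monday
;; recast.express(-3300, kg, lb) => -30000000000/4123567
;; recast.express(-3982, cm, mm) => -39820
;; recast.express(-39, lb, kg) => -1769010243/100000000
;; chron.lunge(-30) => 1797-11-26
;; recast.express(97, g, lb) => 100000/467621

Answer: cur=1797-11-26


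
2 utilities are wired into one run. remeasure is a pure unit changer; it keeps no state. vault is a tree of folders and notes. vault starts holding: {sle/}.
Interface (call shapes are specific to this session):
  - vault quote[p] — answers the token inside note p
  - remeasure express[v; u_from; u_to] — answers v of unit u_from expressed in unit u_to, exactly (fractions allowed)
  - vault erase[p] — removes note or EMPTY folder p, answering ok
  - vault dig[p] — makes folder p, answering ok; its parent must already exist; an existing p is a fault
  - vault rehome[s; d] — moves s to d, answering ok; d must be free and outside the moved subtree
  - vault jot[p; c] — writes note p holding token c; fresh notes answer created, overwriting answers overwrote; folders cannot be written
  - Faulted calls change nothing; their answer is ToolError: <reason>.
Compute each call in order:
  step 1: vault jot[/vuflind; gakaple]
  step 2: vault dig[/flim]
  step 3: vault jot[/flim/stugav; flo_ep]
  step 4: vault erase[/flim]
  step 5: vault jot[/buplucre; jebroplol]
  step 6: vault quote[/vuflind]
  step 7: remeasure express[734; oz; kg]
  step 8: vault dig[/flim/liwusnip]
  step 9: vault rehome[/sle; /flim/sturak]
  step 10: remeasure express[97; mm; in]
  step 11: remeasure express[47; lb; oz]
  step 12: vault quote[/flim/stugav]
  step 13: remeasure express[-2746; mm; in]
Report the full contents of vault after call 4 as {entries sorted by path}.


Step: vault jot[p: /vuflind; c: gakaple]
Result: created
Step: vault dig[p: /flim]
Result: ok
Step: vault jot[p: /flim/stugav; c: flo_ep]
Result: created
Step: vault erase[p: /flim]
Result: ToolError: not empty
Step: vault jot[p: /buplucre; c: jebroplol]
Result: created
Step: vault quote[p: /vuflind]
Result: gakaple
Step: remeasure express[v: 734; u_from: oz; u_to: kg]
Result: 16646839979/800000000
Step: vault dig[p: /flim/liwusnip]
Result: ok
Step: vault rehome[s: /sle; d: /flim/sturak]
Result: ok
Step: remeasure express[v: 97; u_from: mm; u_to: in]
Result: 485/127
Step: remeasure express[v: 47; u_from: lb; u_to: oz]
Result: 752
Step: vault quote[p: /flim/stugav]
Result: flo_ep
Step: remeasure express[v: -2746; u_from: mm; u_to: in]
Result: -13730/127

Answer: {flim/, flim/stugav=flo_ep, sle/, vuflind=gakaple}


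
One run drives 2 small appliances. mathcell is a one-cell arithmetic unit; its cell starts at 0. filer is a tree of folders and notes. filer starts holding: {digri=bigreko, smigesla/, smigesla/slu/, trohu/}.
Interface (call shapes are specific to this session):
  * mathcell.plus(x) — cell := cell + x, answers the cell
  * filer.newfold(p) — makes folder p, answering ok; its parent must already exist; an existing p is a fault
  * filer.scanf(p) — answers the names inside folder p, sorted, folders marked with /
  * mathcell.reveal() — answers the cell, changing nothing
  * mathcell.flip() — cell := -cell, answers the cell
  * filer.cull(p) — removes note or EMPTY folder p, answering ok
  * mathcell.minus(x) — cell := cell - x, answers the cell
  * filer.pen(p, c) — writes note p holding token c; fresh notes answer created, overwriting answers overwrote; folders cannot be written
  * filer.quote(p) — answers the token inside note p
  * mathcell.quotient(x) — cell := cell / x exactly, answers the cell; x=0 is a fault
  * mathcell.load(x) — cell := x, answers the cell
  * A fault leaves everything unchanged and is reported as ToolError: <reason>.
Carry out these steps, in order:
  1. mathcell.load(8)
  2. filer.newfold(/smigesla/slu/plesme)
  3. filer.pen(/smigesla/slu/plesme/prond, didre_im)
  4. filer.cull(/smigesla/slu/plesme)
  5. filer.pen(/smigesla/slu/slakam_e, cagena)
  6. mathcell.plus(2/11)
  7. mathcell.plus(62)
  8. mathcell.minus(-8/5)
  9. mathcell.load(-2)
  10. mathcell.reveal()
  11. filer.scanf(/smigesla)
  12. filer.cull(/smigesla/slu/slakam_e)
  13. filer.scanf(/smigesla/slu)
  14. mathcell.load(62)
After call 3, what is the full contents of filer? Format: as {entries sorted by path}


Answer: {digri=bigreko, smigesla/, smigesla/slu/, smigesla/slu/plesme/, smigesla/slu/plesme/prond=didre_im, trohu/}

Derivation:
Now I run mathcell.load passing x='8', yielding 8.
Now I run filer.newfold passing p='/smigesla/slu/plesme': ok.
I call filer.pen passing p='/smigesla/slu/plesme/prond', c='didre_im', yielding created.
I use filer.cull passing p='/smigesla/slu/plesme', and get ToolError: not empty.
Invoking filer.pen passing p='/smigesla/slu/slakam_e', c='cagena', — result: created.
Then mathcell.plus passing x='2/11': 90/11.
Next I call mathcell.plus passing x='62', — result: 772/11.
Invoking mathcell.minus passing x='-8/5': 3948/55.
I try mathcell.load passing x='-2', yielding -2.
Invoking mathcell.reveal(), yielding -2.
Next I call filer.scanf passing p='/smigesla', giving [slu/].
Then filer.cull passing p='/smigesla/slu/slakam_e', and see ok.
Using filer.scanf passing p='/smigesla/slu', giving [plesme/].
I run mathcell.load passing x='62', which returns 62.


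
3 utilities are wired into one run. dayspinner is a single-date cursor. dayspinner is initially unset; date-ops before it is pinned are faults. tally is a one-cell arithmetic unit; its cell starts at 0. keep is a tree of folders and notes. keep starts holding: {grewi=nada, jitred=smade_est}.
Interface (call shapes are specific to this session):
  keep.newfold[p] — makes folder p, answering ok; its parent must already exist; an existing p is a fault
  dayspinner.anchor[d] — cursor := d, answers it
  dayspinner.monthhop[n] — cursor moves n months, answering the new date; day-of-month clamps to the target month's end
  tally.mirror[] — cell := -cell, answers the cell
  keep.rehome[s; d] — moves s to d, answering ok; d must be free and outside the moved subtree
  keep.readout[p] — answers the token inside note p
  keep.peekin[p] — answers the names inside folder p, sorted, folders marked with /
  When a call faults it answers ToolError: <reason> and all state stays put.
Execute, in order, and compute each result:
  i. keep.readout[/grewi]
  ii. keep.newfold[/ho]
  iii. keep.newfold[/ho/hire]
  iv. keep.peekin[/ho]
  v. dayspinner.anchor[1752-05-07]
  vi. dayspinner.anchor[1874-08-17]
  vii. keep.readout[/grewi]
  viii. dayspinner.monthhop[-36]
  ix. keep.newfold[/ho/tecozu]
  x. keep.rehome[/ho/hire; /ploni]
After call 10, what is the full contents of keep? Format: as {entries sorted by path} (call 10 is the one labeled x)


Answer: {grewi=nada, ho/, ho/tecozu/, jitred=smade_est, ploni/}

Derivation:
·→ keep.readout(p=/grewi)
·← nada
·→ keep.newfold(p=/ho)
·← ok
·→ keep.newfold(p=/ho/hire)
·← ok
·→ keep.peekin(p=/ho)
·← [hire/]
·→ dayspinner.anchor(d=1752-05-07)
·← 1752-05-07
·→ dayspinner.anchor(d=1874-08-17)
·← 1874-08-17
·→ keep.readout(p=/grewi)
·← nada
·→ dayspinner.monthhop(n=-36)
·← 1871-08-17
·→ keep.newfold(p=/ho/tecozu)
·← ok
·→ keep.rehome(s=/ho/hire, d=/ploni)
·← ok


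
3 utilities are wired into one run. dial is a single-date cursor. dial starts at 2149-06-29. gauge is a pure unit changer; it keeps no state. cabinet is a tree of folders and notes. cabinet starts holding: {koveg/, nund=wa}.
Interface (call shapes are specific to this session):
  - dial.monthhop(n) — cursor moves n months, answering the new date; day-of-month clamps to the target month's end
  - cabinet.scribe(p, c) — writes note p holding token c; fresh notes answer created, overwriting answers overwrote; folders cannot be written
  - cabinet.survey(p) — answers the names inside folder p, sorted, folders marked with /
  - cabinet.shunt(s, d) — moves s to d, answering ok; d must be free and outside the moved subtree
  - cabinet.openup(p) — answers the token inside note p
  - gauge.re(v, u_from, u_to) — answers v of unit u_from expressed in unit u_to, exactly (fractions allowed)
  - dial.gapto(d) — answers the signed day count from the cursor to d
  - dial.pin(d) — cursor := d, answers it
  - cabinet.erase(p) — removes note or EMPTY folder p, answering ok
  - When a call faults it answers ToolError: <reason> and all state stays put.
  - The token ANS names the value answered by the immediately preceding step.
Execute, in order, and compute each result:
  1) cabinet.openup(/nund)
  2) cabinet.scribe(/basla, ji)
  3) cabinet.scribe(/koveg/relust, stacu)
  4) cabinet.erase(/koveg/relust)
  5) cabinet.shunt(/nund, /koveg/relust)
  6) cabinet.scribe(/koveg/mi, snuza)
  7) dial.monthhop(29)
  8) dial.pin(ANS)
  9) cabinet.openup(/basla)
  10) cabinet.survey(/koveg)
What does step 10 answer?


Answer: [mi, relust]

Derivation:
I run cabinet.openup passing /nund, and see wa.
Using cabinet.scribe passing /basla, ji, and see created.
Using cabinet.scribe passing /koveg/relust, stacu, and observe created.
Calling cabinet.erase passing /koveg/relust, which returns ok.
I call cabinet.shunt passing /nund, /koveg/relust, and observe ok.
Then cabinet.scribe passing /koveg/mi, snuza, and observe created.
Using dial.monthhop passing 29, — result: 2151-11-29.
Invoking dial.pin passing ANS, → 2151-11-29.
I use cabinet.openup passing /basla, and see ji.
Then cabinet.survey passing /koveg, which returns [mi, relust].


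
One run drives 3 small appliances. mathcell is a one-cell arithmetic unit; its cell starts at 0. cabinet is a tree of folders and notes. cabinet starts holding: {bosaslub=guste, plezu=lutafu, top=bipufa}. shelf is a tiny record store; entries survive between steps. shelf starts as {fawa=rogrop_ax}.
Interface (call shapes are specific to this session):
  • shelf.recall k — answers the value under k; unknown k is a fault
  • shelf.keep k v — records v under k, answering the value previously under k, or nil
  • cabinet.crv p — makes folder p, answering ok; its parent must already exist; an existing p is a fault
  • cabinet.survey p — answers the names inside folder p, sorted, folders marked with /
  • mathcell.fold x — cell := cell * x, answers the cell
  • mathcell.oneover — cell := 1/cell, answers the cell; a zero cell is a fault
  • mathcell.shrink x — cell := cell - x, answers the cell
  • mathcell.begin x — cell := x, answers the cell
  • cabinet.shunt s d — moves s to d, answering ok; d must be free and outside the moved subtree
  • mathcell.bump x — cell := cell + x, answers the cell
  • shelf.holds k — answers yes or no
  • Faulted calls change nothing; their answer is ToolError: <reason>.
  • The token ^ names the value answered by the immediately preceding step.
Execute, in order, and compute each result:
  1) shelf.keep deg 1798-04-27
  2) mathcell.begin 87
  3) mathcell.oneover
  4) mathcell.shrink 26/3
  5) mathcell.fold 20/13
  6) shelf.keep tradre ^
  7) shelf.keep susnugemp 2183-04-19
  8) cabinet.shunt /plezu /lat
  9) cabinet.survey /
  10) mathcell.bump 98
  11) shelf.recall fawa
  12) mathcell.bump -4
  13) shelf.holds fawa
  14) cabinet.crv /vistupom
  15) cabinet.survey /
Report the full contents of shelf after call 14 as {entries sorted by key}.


Answer: {deg=1798-04-27, fawa=rogrop_ax, susnugemp=2183-04-19, tradre=-5020/377}

Derivation:
→ shelf.keep(k→deg, v→1798-04-27)
← nil
→ mathcell.begin(x→87)
← 87
→ mathcell.oneover()
← 1/87
→ mathcell.shrink(x→26/3)
← -251/29
→ mathcell.fold(x→20/13)
← -5020/377
→ shelf.keep(k→tradre, v→^)
← nil
→ shelf.keep(k→susnugemp, v→2183-04-19)
← nil
→ cabinet.shunt(s→/plezu, d→/lat)
← ok
→ cabinet.survey(p→/)
← [bosaslub, lat, top]
→ mathcell.bump(x→98)
← 31926/377
→ shelf.recall(k→fawa)
← rogrop_ax
→ mathcell.bump(x→-4)
← 30418/377
→ shelf.holds(k→fawa)
← yes
→ cabinet.crv(p→/vistupom)
← ok
→ cabinet.survey(p→/)
← [bosaslub, lat, top, vistupom/]


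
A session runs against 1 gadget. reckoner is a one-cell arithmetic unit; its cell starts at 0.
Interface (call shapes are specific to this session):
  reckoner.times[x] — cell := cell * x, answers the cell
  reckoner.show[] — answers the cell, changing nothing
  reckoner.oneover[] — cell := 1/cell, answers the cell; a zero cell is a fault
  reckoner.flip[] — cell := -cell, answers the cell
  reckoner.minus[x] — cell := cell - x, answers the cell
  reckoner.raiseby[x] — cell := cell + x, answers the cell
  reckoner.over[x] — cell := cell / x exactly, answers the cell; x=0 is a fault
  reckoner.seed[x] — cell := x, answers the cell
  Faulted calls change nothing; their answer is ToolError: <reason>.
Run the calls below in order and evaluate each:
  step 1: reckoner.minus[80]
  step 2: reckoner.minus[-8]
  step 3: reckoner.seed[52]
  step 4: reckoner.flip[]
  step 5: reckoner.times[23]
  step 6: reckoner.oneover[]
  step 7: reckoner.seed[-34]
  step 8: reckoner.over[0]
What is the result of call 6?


Step: reckoner.minus[x: 80]
Result: -80
Step: reckoner.minus[x: -8]
Result: -72
Step: reckoner.seed[x: 52]
Result: 52
Step: reckoner.flip[]
Result: -52
Step: reckoner.times[x: 23]
Result: -1196
Step: reckoner.oneover[]
Result: -1/1196
Step: reckoner.seed[x: -34]
Result: -34
Step: reckoner.over[x: 0]
Result: ToolError: division by zero

Answer: -1/1196


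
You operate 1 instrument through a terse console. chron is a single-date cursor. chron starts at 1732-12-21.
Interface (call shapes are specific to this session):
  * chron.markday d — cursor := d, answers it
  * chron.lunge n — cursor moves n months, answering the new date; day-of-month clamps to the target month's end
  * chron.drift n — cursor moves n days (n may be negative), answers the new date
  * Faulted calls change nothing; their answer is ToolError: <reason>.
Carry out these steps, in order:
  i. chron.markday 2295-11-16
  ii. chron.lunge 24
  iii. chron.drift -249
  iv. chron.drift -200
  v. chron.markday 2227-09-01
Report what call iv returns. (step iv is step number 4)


>> chron.markday(d: 2295-11-16)
<< 2295-11-16
>> chron.lunge(n: 24)
<< 2297-11-16
>> chron.drift(n: -249)
<< 2297-03-12
>> chron.drift(n: -200)
<< 2296-08-24
>> chron.markday(d: 2227-09-01)
<< 2227-09-01

Answer: 2296-08-24


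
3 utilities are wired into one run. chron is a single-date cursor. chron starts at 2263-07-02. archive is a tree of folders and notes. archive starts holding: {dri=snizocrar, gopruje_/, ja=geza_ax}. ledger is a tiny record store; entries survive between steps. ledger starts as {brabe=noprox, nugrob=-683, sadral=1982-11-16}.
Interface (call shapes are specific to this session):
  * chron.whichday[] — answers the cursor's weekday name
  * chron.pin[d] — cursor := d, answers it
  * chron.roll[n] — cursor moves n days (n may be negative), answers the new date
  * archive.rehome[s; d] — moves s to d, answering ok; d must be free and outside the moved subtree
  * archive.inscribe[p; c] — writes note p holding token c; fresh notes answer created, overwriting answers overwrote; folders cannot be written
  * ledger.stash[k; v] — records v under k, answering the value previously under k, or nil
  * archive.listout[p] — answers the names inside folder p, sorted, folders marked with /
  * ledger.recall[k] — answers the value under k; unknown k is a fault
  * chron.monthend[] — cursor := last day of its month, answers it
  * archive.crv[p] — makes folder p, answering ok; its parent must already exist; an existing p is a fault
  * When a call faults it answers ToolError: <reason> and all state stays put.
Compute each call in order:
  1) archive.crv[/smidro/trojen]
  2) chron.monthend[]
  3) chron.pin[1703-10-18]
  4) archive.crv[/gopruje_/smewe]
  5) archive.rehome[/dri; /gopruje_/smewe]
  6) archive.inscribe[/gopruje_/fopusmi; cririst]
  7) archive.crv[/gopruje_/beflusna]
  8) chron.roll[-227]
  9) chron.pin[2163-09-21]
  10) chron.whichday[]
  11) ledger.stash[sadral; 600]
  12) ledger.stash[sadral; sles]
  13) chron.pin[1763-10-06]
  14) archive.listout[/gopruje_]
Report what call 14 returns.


Answer: [beflusna/, fopusmi, smewe/]

Derivation:
-- crv(/smidro/trojen) == ToolError: no parent
-- monthend() == 2263-07-31
-- pin(1703-10-18) == 1703-10-18
-- crv(/gopruje_/smewe) == ok
-- rehome(/dri, /gopruje_/smewe) == ToolError: exists
-- inscribe(/gopruje_/fopusmi, cririst) == created
-- crv(/gopruje_/beflusna) == ok
-- roll(-227) == 1703-03-05
-- pin(2163-09-21) == 2163-09-21
-- whichday() == Wednesday
-- stash(sadral, 600) == 1982-11-16
-- stash(sadral, sles) == 600
-- pin(1763-10-06) == 1763-10-06
-- listout(/gopruje_) == [beflusna/, fopusmi, smewe/]


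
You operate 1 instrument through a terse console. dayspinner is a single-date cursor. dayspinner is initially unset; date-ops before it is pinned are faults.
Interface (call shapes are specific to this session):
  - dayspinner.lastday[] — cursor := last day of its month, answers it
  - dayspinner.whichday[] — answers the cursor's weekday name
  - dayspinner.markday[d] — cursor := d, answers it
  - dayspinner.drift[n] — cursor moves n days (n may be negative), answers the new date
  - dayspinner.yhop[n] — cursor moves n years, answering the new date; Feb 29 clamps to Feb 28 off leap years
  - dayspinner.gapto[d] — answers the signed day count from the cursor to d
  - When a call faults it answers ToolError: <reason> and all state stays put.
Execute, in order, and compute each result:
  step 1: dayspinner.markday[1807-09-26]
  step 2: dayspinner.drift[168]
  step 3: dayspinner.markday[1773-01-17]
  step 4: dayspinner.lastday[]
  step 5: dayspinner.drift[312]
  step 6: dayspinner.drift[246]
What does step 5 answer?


-> dayspinner.markday(d=1807-09-26)
<- 1807-09-26
-> dayspinner.drift(n=168)
<- 1808-03-12
-> dayspinner.markday(d=1773-01-17)
<- 1773-01-17
-> dayspinner.lastday()
<- 1773-01-31
-> dayspinner.drift(n=312)
<- 1773-12-09
-> dayspinner.drift(n=246)
<- 1774-08-12

Answer: 1773-12-09


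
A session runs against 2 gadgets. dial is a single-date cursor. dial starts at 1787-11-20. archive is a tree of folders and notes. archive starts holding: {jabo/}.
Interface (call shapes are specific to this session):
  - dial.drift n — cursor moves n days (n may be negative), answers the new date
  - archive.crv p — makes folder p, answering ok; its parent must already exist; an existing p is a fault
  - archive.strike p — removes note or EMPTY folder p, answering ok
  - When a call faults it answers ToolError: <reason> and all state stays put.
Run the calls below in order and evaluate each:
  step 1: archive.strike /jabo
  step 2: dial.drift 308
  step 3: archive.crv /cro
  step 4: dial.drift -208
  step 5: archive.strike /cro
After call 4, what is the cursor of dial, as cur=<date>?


I call archive.strike using p='/jabo', — result: ok.
I try dial.drift using n='308', giving 1788-09-23.
Then archive.crv using p='/cro', and get ok.
I run dial.drift using n='-208', and get 1788-02-28.
Now I run archive.strike using p='/cro', yielding ok.

Answer: cur=1788-02-28


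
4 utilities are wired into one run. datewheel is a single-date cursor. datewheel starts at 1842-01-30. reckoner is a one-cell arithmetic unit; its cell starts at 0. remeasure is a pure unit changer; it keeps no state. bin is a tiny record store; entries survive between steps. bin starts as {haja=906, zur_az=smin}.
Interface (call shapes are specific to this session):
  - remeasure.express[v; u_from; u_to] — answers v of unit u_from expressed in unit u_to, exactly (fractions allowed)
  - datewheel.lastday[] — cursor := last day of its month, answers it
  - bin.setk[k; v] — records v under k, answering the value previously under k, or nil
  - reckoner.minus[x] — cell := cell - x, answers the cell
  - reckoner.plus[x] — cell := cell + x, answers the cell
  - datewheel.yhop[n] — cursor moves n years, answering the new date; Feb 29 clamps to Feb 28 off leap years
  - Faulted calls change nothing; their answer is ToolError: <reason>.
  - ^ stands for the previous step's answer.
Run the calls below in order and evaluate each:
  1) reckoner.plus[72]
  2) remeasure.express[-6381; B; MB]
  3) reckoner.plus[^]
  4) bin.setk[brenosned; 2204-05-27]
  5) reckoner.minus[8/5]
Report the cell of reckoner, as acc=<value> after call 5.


Answer: acc=70393619/1000000

Derivation:
> plus x: 72
[out] 72
> express v: -6381 u_from: B u_to: MB
[out] -6381/1000000
> plus x: ^
[out] 71993619/1000000
> setk k: brenosned v: 2204-05-27
[out] nil
> minus x: 8/5
[out] 70393619/1000000


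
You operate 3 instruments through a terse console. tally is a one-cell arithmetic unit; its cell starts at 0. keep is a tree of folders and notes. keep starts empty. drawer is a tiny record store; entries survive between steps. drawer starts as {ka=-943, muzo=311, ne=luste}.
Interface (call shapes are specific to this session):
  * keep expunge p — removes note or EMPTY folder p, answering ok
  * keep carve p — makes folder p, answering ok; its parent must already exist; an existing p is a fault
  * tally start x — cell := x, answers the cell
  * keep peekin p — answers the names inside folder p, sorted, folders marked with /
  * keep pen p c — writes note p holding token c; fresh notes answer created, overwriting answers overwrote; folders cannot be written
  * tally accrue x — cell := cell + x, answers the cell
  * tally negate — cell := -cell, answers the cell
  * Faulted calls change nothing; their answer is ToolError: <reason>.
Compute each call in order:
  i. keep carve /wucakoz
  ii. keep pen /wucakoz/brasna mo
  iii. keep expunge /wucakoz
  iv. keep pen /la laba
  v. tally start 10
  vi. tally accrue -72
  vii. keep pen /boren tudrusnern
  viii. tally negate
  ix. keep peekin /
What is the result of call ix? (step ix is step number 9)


Answer: [boren, la, wucakoz/]

Derivation:
! keep carve(p→/wucakoz) == ok
! keep pen(p→/wucakoz/brasna, c→mo) == created
! keep expunge(p→/wucakoz) == ToolError: not empty
! keep pen(p→/la, c→laba) == created
! tally start(x→10) == 10
! tally accrue(x→-72) == -62
! keep pen(p→/boren, c→tudrusnern) == created
! tally negate() == 62
! keep peekin(p→/) == [boren, la, wucakoz/]


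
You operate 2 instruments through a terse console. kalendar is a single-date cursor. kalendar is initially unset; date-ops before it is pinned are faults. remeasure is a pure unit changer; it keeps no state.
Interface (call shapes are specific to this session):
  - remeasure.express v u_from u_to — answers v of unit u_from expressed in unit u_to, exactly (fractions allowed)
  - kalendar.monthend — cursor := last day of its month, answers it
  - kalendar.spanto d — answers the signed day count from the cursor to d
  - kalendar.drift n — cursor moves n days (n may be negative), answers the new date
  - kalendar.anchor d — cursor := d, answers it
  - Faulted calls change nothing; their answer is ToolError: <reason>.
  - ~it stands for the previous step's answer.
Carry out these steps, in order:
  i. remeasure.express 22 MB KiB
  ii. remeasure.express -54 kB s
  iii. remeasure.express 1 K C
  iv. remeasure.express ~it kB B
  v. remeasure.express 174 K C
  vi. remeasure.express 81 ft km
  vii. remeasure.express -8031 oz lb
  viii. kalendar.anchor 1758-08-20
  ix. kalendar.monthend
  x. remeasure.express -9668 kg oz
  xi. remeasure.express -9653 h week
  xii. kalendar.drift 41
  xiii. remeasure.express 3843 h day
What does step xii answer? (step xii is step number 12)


Answer: 1758-10-11

Derivation:
→ remeasure.express(v: 22, u_from: MB, u_to: KiB)
← 171875/8
→ remeasure.express(v: -54, u_from: kB, u_to: s)
← ToolError: incompatible units
→ remeasure.express(v: 1, u_from: K, u_to: C)
← -5443/20
→ remeasure.express(v: ~it, u_from: kB, u_to: B)
← -272150
→ remeasure.express(v: 174, u_from: K, u_to: C)
← -1983/20
→ remeasure.express(v: 81, u_from: ft, u_to: km)
← 30861/1250000
→ remeasure.express(v: -8031, u_from: oz, u_to: lb)
← -8031/16
→ kalendar.anchor(d: 1758-08-20)
← 1758-08-20
→ kalendar.monthend()
← 1758-08-31
→ remeasure.express(v: -9668, u_from: kg, u_to: oz)
← -15468800000000/45359237
→ remeasure.express(v: -9653, u_from: h, u_to: week)
← -1379/24
→ kalendar.drift(n: 41)
← 1758-10-11
→ remeasure.express(v: 3843, u_from: h, u_to: day)
← 1281/8


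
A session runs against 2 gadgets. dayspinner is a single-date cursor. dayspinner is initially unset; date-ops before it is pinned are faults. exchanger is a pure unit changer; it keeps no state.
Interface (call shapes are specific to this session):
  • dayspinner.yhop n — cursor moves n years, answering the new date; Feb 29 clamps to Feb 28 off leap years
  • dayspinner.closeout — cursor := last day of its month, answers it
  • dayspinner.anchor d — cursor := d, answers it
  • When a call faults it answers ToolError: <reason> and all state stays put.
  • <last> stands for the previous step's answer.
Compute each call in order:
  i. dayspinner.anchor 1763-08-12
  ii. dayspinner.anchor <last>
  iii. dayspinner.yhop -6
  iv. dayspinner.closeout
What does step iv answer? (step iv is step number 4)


Answer: 1757-08-31

Derivation:
==> anchor(d→1763-08-12)
<== 1763-08-12
==> anchor(d→<last>)
<== 1763-08-12
==> yhop(n→-6)
<== 1757-08-12
==> closeout()
<== 1757-08-31


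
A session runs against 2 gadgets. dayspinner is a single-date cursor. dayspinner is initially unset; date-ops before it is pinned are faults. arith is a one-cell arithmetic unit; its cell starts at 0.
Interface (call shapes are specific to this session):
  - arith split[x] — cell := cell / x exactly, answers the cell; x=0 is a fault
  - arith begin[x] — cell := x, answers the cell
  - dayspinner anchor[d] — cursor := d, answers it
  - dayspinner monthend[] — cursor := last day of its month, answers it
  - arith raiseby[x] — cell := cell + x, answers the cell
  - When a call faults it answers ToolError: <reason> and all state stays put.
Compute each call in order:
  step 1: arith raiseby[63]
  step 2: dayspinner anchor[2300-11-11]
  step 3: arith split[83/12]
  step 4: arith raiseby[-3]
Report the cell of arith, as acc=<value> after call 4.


Answer: acc=507/83

Derivation:
Using arith raiseby with x→63, giving 63.
Invoking dayspinner anchor with d→2300-11-11, — result: 2300-11-11.
I call arith split with x→83/12, — result: 756/83.
Then arith raiseby with x→-3: 507/83.


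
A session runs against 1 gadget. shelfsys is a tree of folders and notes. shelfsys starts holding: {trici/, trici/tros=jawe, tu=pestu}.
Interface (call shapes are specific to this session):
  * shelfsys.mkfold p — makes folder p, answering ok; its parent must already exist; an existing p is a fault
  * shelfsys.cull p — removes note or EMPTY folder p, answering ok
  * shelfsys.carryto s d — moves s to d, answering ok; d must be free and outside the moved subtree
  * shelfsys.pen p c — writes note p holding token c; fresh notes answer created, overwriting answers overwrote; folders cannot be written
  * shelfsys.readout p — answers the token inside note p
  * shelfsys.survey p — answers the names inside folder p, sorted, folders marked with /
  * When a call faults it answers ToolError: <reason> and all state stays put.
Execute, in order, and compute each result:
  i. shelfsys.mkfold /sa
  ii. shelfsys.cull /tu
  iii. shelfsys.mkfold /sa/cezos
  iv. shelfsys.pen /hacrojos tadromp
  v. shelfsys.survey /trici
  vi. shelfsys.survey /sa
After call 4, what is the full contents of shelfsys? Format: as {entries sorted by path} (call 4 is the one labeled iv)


Answer: {hacrojos=tadromp, sa/, sa/cezos/, trici/, trici/tros=jawe}

Derivation:
[in] mkfold p='/sa'
= ok
[in] cull p='/tu'
= ok
[in] mkfold p='/sa/cezos'
= ok
[in] pen p='/hacrojos' c='tadromp'
= created
[in] survey p='/trici'
= [tros]
[in] survey p='/sa'
= [cezos/]


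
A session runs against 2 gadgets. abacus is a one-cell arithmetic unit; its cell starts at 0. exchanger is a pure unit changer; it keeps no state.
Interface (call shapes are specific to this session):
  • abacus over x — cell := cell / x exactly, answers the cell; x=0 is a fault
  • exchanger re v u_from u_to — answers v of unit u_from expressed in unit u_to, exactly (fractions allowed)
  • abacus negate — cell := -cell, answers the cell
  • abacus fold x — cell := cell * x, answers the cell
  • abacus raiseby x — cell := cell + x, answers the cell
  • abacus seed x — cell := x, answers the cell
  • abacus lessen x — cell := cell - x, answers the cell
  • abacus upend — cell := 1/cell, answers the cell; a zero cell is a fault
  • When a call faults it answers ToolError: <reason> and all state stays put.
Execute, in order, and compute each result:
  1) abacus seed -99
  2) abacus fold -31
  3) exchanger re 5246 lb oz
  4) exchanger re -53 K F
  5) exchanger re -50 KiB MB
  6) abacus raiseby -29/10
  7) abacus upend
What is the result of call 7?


> abacus seed x=-99
  -99
> abacus fold x=-31
  3069
> exchanger re v=5246 u_from=lb u_to=oz
  83936
> exchanger re v=-53 u_from=K u_to=F
  -55507/100
> exchanger re v=-50 u_from=KiB u_to=MB
  -32/625
> abacus raiseby x=-29/10
  30661/10
> abacus upend
  10/30661

Answer: 10/30661


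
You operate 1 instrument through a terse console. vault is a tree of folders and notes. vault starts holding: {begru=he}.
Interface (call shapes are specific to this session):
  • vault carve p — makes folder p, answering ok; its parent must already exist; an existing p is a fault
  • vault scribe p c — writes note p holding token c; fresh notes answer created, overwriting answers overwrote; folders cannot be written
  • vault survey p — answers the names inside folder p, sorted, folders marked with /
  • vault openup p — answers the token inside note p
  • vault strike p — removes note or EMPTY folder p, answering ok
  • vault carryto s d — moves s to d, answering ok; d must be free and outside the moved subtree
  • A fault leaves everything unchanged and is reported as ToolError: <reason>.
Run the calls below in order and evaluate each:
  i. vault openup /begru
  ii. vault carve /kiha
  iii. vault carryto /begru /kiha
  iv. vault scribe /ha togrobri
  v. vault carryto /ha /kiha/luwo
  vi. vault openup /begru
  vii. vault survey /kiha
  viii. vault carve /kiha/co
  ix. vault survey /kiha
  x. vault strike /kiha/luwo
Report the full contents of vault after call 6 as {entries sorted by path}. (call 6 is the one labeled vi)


Answer: {begru=he, kiha/, kiha/luwo=togrobri}

Derivation:
Next I call vault openup on p→/begru, and observe he.
Invoking vault carve on p→/kiha, — result: ok.
Invoking vault carryto on s→/begru, d→/kiha, yielding ToolError: exists.
I run vault scribe on p→/ha, c→togrobri, and observe created.
Calling vault carryto on s→/ha, d→/kiha/luwo, and observe ok.
I call vault openup on p→/begru, and get he.
Then vault survey on p→/kiha, and get [luwo].
Next I call vault carve on p→/kiha/co, — result: ok.
I invoke vault survey on p→/kiha, and see [co/, luwo].
I call vault strike on p→/kiha/luwo, giving ok.


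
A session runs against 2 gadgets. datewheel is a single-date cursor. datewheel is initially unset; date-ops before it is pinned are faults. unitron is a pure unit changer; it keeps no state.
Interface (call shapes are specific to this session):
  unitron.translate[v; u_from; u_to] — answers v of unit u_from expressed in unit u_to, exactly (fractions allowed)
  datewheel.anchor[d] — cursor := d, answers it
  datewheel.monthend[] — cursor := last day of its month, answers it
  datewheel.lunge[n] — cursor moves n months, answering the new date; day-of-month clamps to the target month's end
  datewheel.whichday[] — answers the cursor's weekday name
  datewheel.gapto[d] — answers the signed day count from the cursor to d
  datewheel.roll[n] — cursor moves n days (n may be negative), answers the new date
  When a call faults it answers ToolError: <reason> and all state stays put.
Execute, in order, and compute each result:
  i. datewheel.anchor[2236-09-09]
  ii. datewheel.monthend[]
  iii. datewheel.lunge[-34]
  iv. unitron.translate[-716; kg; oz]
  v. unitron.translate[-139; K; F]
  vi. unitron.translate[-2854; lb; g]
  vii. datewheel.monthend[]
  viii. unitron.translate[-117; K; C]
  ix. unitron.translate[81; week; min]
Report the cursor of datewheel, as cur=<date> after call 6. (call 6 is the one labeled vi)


$ anchor d: 2236-09-09
= 2236-09-09
$ monthend
= 2236-09-30
$ lunge n: -34
= 2233-11-30
$ translate v: -716 u_from: kg u_to: oz
= -1145600000000/45359237
$ translate v: -139 u_from: K u_to: F
= -70987/100
$ translate v: -2854 u_from: lb u_to: g
= -64727631199/50000
$ monthend
= 2233-11-30
$ translate v: -117 u_from: K u_to: C
= -7803/20
$ translate v: 81 u_from: week u_to: min
= 816480

Answer: cur=2233-11-30
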